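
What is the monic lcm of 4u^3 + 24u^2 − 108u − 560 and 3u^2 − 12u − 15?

Repeated division with remainder:
  4u^3 + 24u^2 − 108u − 560 = ((4/3)u + 40/3)(3u^2 − 12u − 15) + (72u − 360)
  3u^2 − 12u − 15 = ((1/24)u + 1/24)(72u − 360) + (0)
Last nonzero remainder: 72u − 360. Dividing through by 72 gives the monic gcd u − 5.
Then lcm(f, g) = f·g / gcd(f, g); expanding and making the result monic gives the answer.

u^4 + 7u^3 − 21u^2 − 167u − 140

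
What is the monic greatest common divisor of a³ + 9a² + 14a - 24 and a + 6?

Euclidean algorithm in ℚ[a]:
  a³ + 9a² + 14a - 24 = (a² + 3a - 4)(a + 6) + (0)
The last nonzero remainder a + 6 is already monic.

a + 6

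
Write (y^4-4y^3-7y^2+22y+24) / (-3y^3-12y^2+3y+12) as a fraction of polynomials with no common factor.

(-y^3+5y^2+2y-24)/(3y^2+9y-12)

Euclidean algorithm in ℚ[y]:
  y^4-4y^3-7y^2+22y+24 = (-(1/3)y+8/3)(-3y^3-12y^2+3y+12) + (26y^2+18y-8)
  -3y^3-12y^2+3y+12 = (-(3/26)y-129/338)(26y^2+18y-8) + ((1512/169)y+1512/169)
  26y^2+18y-8 = ((2197/756)y-169/189)((1512/169)y+1512/169) + (0)
Last nonzero remainder: (1512/169)y+1512/169. Dividing through by 1512/169 gives the monic gcd y+1.
Cancel y+1 from numerator and denominator to get the reduced form.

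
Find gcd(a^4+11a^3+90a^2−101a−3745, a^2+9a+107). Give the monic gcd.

a^2+9a+107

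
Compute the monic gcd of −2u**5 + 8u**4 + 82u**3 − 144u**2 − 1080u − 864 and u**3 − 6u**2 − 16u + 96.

u**2 − 2u − 24

Euclidean algorithm in ℚ[u]:
  −2u**5 + 8u**4 + 82u**3 − 144u**2 − 1080u − 864 = (−2u**2 − 4u + 26)(u**3 − 6u**2 − 16u + 96) + (140u**2 − 280u − 3360)
  u**3 − 6u**2 − 16u + 96 = ((1/140)u − 1/35)(140u**2 − 280u − 3360) + (0)
Last nonzero remainder: 140u**2 − 280u − 3360. Dividing through by 140 gives the monic gcd u**2 − 2u − 24.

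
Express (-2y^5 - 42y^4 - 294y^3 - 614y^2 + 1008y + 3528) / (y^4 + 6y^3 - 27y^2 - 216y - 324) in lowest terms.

(-2y^3 - 24y^2 - 42y + 196)/(y^2 - 3y - 18)

Apply the Euclidean algorithm:
  -2y^5 - 42y^4 - 294y^3 - 614y^2 + 1008y + 3528 = (-2y - 30)(y^4 + 6y^3 - 27y^2 - 216y - 324) + (-168y^3 - 1856y^2 - 6120y - 6192)
  y^4 + 6y^3 - 27y^2 - 216y - 324 = (-(1/168)y + 53/1764)(-168y^3 - 1856y^2 - 6120y - 6192) + (-(3380/441)y^2 - (3380/49)y - 6760/49)
  -168y^3 - 1856y^2 - 6120y - 6192 = ((18522/845)y + 37926/845)(-(3380/441)y^2 - (3380/49)y - 6760/49) + (0)
Last nonzero remainder: -(3380/441)y^2 - (3380/49)y - 6760/49. Dividing through by -3380/441 gives the monic gcd y^2 + 9y + 18.
Cancel y^2 + 9y + 18 from numerator and denominator to get the reduced form.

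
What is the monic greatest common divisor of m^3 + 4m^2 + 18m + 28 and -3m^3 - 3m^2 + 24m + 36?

m + 2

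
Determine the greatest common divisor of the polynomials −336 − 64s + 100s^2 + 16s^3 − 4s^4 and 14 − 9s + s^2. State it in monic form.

Apply the Euclidean algorithm:
  −4s^4 + 16s^3 + 100s^2 − 64s − 336 = (−4s^2 − 20s − 24)(s^2 − 9s + 14) + (0)
The last nonzero remainder s^2 − 9s + 14 is already monic.

14 − 9s + s^2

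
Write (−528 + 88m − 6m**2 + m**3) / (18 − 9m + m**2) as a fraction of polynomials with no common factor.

(88 + m**2)/(−3 + m)

Repeated division with remainder:
  m**3 − 6m**2 + 88m − 528 = (m + 3)(m**2 − 9m + 18) + (97m − 582)
  m**2 − 9m + 18 = ((1/97)m − 3/97)(97m − 582) + (0)
Last nonzero remainder: 97m − 582. Dividing through by 97 gives the monic gcd m − 6.
Cancel m − 6 from numerator and denominator to get the reduced form.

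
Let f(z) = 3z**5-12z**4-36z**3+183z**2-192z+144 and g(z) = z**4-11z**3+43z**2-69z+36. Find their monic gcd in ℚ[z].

z**2-7z+12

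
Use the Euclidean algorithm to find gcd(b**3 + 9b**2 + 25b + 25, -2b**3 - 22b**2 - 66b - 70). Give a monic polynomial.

Apply the Euclidean algorithm:
  b**3 + 9b**2 + 25b + 25 = (-1/2)(-2b**3 - 22b**2 - 66b - 70) + (-2b**2 - 8b - 10)
  -2b**3 - 22b**2 - 66b - 70 = (b + 7)(-2b**2 - 8b - 10) + (0)
Last nonzero remainder: -2b**2 - 8b - 10. Dividing through by -2 gives the monic gcd b**2 + 4b + 5.

b**2 + 4b + 5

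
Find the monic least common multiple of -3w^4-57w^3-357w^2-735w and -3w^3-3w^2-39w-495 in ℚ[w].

Euclidean algorithm in ℚ[w]:
  -3w^4-57w^3-357w^2-735w = (w+18)(-3w^3-3w^2-39w-495) + (-264w^2+462w+8910)
  -3w^3-3w^2-39w-495 = ((1/88)w+1/32)(-264w^2+462w+8910) + (-(2475/16)w-12375/16)
  -264w^2+462w+8910 = ((128/75)w-288/25)(-(2475/16)w-12375/16) + (0)
Last nonzero remainder: -(2475/16)w-12375/16. Dividing through by -2475/16 gives the monic gcd w+5.
Then lcm(f, g) = f·g / gcd(f, g); expanding and making the result monic gives the answer.

w^6+15w^5+76w^4+396w^3+2947w^2+8085w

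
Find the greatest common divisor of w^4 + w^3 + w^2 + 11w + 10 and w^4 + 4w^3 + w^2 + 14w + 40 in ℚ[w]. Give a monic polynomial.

w^3 + w + 10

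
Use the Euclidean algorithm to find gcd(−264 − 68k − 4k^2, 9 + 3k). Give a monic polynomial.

1

Euclidean algorithm in ℚ[k]:
  −4k^2 − 68k − 264 = (−(4/3)k − 56/3)(3k + 9) + (−96)
  3k + 9 = (−(1/32)k − 3/32)(−96) + (0)
The last nonzero remainder is the constant −96, so the polynomials are coprime and gcd = 1.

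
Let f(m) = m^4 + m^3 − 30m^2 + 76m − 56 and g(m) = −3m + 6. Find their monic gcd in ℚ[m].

m − 2

Apply the Euclidean algorithm:
  m^4 + m^3 − 30m^2 + 76m − 56 = (−(1/3)m^3 − m^2 + 8m − 28/3)(−3m + 6) + (0)
Last nonzero remainder: −3m + 6. Dividing through by −3 gives the monic gcd m − 2.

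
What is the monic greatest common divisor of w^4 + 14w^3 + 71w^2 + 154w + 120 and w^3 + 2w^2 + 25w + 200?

w + 5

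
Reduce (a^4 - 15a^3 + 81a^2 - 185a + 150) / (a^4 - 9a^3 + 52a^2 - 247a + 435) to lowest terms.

By polynomial division,
  a^4 - 15a^3 + 81a^2 - 185a + 150 = (a^4 - 9a^3 + 52a^2 - 247a + 435) + (-6a^3 + 29a^2 + 62a - 285)
  a^4 - 9a^3 + 52a^2 - 247a + 435 = (-(1/6)a + 25/36)(-6a^3 + 29a^2 + 62a - 285) + ((1519/36)a^2 - (3038/9)a + 7595/12)
  -6a^3 + 29a^2 + 62a - 285 = (-(216/1519)a - 684/1519)((1519/36)a^2 - (3038/9)a + 7595/12) + (0)
Last nonzero remainder: (1519/36)a^2 - (3038/9)a + 7595/12. Dividing through by 1519/36 gives the monic gcd a^2 - 8a + 15.
Cancel a^2 - 8a + 15 from numerator and denominator to get the reduced form.

(a^2 - 7a + 10)/(a^2 - a + 29)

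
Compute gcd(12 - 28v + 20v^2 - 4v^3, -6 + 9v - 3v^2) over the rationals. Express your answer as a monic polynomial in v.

-1 + v

Apply the Euclidean algorithm:
  -4v^3 + 20v^2 - 28v + 12 = ((4/3)v - 8/3)(-3v^2 + 9v - 6) + (4v - 4)
  -3v^2 + 9v - 6 = (-(3/4)v + 3/2)(4v - 4) + (0)
Last nonzero remainder: 4v - 4. Dividing through by 4 gives the monic gcd v - 1.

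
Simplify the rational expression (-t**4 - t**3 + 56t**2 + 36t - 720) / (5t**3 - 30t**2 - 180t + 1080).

Euclidean algorithm in ℚ[t]:
  -t**4 - t**3 + 56t**2 + 36t - 720 = (-(1/5)t - 7/5)(5t**3 - 30t**2 - 180t + 1080) + (-22t**2 + 792)
  5t**3 - 30t**2 - 180t + 1080 = (-(5/22)t + 15/11)(-22t**2 + 792) + (0)
Last nonzero remainder: -22t**2 + 792. Dividing through by -22 gives the monic gcd t**2 - 36.
Cancel t**2 - 36 from numerator and denominator to get the reduced form.

(-t**2 - t + 20)/(5t - 30)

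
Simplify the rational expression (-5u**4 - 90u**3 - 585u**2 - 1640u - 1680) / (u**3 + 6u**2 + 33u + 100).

(-5u**3 - 70u**2 - 305u - 420)/(u**2 + 2u + 25)

Repeated division with remainder:
  -5u**4 - 90u**3 - 585u**2 - 1640u - 1680 = (-5u - 60)(u**3 + 6u**2 + 33u + 100) + (-60u**2 + 840u + 4320)
  u**3 + 6u**2 + 33u + 100 = (-(1/60)u - 1/3)(-60u**2 + 840u + 4320) + (385u + 1540)
  -60u**2 + 840u + 4320 = (-(12/77)u + 216/77)(385u + 1540) + (0)
Last nonzero remainder: 385u + 1540. Dividing through by 385 gives the monic gcd u + 4.
Cancel u + 4 from numerator and denominator to get the reduced form.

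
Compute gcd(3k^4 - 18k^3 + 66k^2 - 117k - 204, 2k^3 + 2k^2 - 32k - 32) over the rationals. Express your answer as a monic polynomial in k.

k^2 - 3k - 4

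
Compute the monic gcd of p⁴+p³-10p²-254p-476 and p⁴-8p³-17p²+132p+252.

By polynomial division,
  p⁴+p³-10p²-254p-476 = (p⁴-8p³-17p²+132p+252) + (9p³+7p²-386p-728)
  p⁴-8p³-17p²+132p+252 = ((1/9)p-79/81)(9p³+7p²-386p-728) + ((2650/81)p²-(13250/81)p-37100/81)
  9p³+7p²-386p-728 = ((729/2650)p+2106/1325)((2650/81)p²-(13250/81)p-37100/81) + (0)
Last nonzero remainder: (2650/81)p²-(13250/81)p-37100/81. Dividing through by 2650/81 gives the monic gcd p²-5p-14.

p²-5p-14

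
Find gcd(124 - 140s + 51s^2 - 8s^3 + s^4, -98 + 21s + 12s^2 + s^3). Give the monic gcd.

-2 + s

By polynomial division,
  s^4 - 8s^3 + 51s^2 - 140s + 124 = (s - 20)(s^3 + 12s^2 + 21s - 98) + (270s^2 + 378s - 1836)
  s^3 + 12s^2 + 21s - 98 = ((1/270)s + 53/1350)(270s^2 + 378s - 1836) + ((324/25)s - 648/25)
  270s^2 + 378s - 1836 = ((125/6)s + 425/6)((324/25)s - 648/25) + (0)
Last nonzero remainder: (324/25)s - 648/25. Dividing through by 324/25 gives the monic gcd s - 2.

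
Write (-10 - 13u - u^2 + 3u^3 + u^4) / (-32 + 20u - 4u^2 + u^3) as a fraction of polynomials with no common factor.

Euclidean algorithm in ℚ[u]:
  u^4 + 3u^3 - u^2 - 13u - 10 = (u + 7)(u^3 - 4u^2 + 20u - 32) + (7u^2 - 121u + 214)
  u^3 - 4u^2 + 20u - 32 = ((1/7)u + 93/49)(7u^2 - 121u + 214) + ((10735/49)u - 21470/49)
  7u^2 - 121u + 214 = ((343/10735)u - 5243/10735)((10735/49)u - 21470/49) + (0)
Last nonzero remainder: (10735/49)u - 21470/49. Dividing through by 10735/49 gives the monic gcd u - 2.
Cancel u - 2 from numerator and denominator to get the reduced form.

(5 + 9u + 5u^2 + u^3)/(16 - 2u + u^2)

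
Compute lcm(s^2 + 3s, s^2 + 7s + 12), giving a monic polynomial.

s^3 + 7s^2 + 12s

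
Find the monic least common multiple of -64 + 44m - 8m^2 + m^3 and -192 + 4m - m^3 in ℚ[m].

-384 + 200m - 4m^2 - 2m^3 + m^4

By polynomial division,
  m^3 - 8m^2 + 44m - 64 = (-1)(-m^3 + 4m - 192) + (-8m^2 + 48m - 256)
  -m^3 + 4m - 192 = ((1/8)m + 3/4)(-8m^2 + 48m - 256) + (0)
Last nonzero remainder: -8m^2 + 48m - 256. Dividing through by -8 gives the monic gcd m^2 - 6m + 32.
Then lcm(f, g) = f·g / gcd(f, g); expanding and making the result monic gives the answer.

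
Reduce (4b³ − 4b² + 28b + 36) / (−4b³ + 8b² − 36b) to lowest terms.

Repeated division with remainder:
  4b³ − 4b² + 28b + 36 = (−1)(−4b³ + 8b² − 36b) + (4b² − 8b + 36)
  −4b³ + 8b² − 36b = (−b)(4b² − 8b + 36) + (0)
Last nonzero remainder: 4b² − 8b + 36. Dividing through by 4 gives the monic gcd b² − 2b + 9.
Cancel b² − 2b + 9 from numerator and denominator to get the reduced form.

(−b − 1)/(b)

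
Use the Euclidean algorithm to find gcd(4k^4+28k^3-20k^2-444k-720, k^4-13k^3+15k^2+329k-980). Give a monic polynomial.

Repeated division with remainder:
  4k^4+28k^3-20k^2-444k-720 = (4)(k^4-13k^3+15k^2+329k-980) + (80k^3-80k^2-1760k+3200)
  k^4-13k^3+15k^2+329k-980 = ((1/80)k-3/20)(80k^3-80k^2-1760k+3200) + (25k^2+25k-500)
  80k^3-80k^2-1760k+3200 = ((16/5)k-32/5)(25k^2+25k-500) + (0)
Last nonzero remainder: 25k^2+25k-500. Dividing through by 25 gives the monic gcd k^2+k-20.

k^2+k-20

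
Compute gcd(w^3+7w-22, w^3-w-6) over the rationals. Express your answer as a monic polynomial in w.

Apply the Euclidean algorithm:
  w^3+7w-22 = (w^3-w-6) + (8w-16)
  w^3-w-6 = ((1/8)w^2+(1/4)w+3/8)(8w-16) + (0)
Last nonzero remainder: 8w-16. Dividing through by 8 gives the monic gcd w-2.

w-2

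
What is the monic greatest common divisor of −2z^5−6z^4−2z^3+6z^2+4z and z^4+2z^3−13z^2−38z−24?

z^2+3z+2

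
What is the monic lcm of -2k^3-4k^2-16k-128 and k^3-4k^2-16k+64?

Repeated division with remainder:
  -2k^3-4k^2-16k-128 = (-2)(k^3-4k^2-16k+64) + (-12k^2-48k)
  k^3-4k^2-16k+64 = (-(1/12)k+2/3)(-12k^2-48k) + (16k+64)
  -12k^2-48k = (-(3/4)k)(16k+64) + (0)
Last nonzero remainder: 16k+64. Dividing through by 16 gives the monic gcd k+4.
Then lcm(f, g) = f·g / gcd(f, g); expanding and making the result monic gives the answer.

k^5-6k^4+8k^3+32k^2-384k+1024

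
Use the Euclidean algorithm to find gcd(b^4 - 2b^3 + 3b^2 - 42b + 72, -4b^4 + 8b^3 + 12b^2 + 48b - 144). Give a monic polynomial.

b^2 - 5b + 6

Repeated division with remainder:
  b^4 - 2b^3 + 3b^2 - 42b + 72 = (-1/4)(-4b^4 + 8b^3 + 12b^2 + 48b - 144) + (6b^2 - 30b + 36)
  -4b^4 + 8b^3 + 12b^2 + 48b - 144 = (-(2/3)b^2 - 2b - 4)(6b^2 - 30b + 36) + (0)
Last nonzero remainder: 6b^2 - 30b + 36. Dividing through by 6 gives the monic gcd b^2 - 5b + 6.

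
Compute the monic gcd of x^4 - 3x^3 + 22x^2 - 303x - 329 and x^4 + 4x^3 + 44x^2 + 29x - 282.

By polynomial division,
  x^4 - 3x^3 + 22x^2 - 303x - 329 = (x^4 + 4x^3 + 44x^2 + 29x - 282) + (-7x^3 - 22x^2 - 332x - 47)
  x^4 + 4x^3 + 44x^2 + 29x - 282 = (-(1/7)x - 6/49)(-7x^3 - 22x^2 - 332x - 47) + (-(300/49)x^2 - (900/49)x - 14100/49)
  -7x^3 - 22x^2 - 332x - 47 = ((343/300)x + 49/300)(-(300/49)x^2 - (900/49)x - 14100/49) + (0)
Last nonzero remainder: -(300/49)x^2 - (900/49)x - 14100/49. Dividing through by -300/49 gives the monic gcd x^2 + 3x + 47.

x^2 + 3x + 47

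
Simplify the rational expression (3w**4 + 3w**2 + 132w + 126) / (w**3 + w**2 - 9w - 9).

(3w**2 - 12w + 42)/(w - 3)

Euclidean algorithm in ℚ[w]:
  3w**4 + 3w**2 + 132w + 126 = (3w - 3)(w**3 + w**2 - 9w - 9) + (33w**2 + 132w + 99)
  w**3 + w**2 - 9w - 9 = ((1/33)w - 1/11)(33w**2 + 132w + 99) + (0)
Last nonzero remainder: 33w**2 + 132w + 99. Dividing through by 33 gives the monic gcd w**2 + 4w + 3.
Cancel w**2 + 4w + 3 from numerator and denominator to get the reduced form.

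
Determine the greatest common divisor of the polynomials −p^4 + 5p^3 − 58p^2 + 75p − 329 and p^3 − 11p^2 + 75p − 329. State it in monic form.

p^2 − 4p + 47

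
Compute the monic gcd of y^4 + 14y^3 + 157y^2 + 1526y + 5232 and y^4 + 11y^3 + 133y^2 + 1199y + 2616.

Apply the Euclidean algorithm:
  y^4 + 14y^3 + 157y^2 + 1526y + 5232 = (y^4 + 11y^3 + 133y^2 + 1199y + 2616) + (3y^3 + 24y^2 + 327y + 2616)
  y^4 + 11y^3 + 133y^2 + 1199y + 2616 = ((1/3)y + 1)(3y^3 + 24y^2 + 327y + 2616) + (0)
Last nonzero remainder: 3y^3 + 24y^2 + 327y + 2616. Dividing through by 3 gives the monic gcd y^3 + 8y^2 + 109y + 872.

y^3 + 8y^2 + 109y + 872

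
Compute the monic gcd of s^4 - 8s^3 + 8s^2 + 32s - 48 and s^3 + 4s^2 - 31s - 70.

s + 2

Euclidean algorithm in ℚ[s]:
  s^4 - 8s^3 + 8s^2 + 32s - 48 = (s - 12)(s^3 + 4s^2 - 31s - 70) + (87s^2 - 270s - 888)
  s^3 + 4s^2 - 31s - 70 = ((1/87)s + 206/2523)(87s^2 - 270s - 888) + ((1053/841)s + 2106/841)
  87s^2 - 270s - 888 = ((24389/351)s - 124468/351)((1053/841)s + 2106/841) + (0)
Last nonzero remainder: (1053/841)s + 2106/841. Dividing through by 1053/841 gives the monic gcd s + 2.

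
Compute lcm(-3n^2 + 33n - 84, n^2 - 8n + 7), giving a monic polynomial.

n^3 - 12n^2 + 39n - 28

Euclidean algorithm in ℚ[n]:
  -3n^2 + 33n - 84 = (-3)(n^2 - 8n + 7) + (9n - 63)
  n^2 - 8n + 7 = ((1/9)n - 1/9)(9n - 63) + (0)
Last nonzero remainder: 9n - 63. Dividing through by 9 gives the monic gcd n - 7.
Then lcm(f, g) = f·g / gcd(f, g); expanding and making the result monic gives the answer.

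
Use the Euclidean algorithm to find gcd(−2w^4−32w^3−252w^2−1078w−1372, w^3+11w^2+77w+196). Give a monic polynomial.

Euclidean algorithm in ℚ[w]:
  −2w^4−32w^3−252w^2−1078w−1372 = (−2w−10)(w^3+11w^2+77w+196) + (12w^2+84w+588)
  w^3+11w^2+77w+196 = ((1/12)w+1/3)(12w^2+84w+588) + (0)
Last nonzero remainder: 12w^2+84w+588. Dividing through by 12 gives the monic gcd w^2+7w+49.

w^2+7w+49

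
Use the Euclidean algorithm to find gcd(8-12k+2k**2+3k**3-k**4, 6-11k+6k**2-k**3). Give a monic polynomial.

Euclidean algorithm in ℚ[k]:
  -k**4+3k**3+2k**2-12k+8 = (k+3)(-k**3+6k**2-11k+6) + (-5k**2+15k-10)
  -k**3+6k**2-11k+6 = ((1/5)k-3/5)(-5k**2+15k-10) + (0)
Last nonzero remainder: -5k**2+15k-10. Dividing through by -5 gives the monic gcd k**2-3k+2.

2-3k+k**2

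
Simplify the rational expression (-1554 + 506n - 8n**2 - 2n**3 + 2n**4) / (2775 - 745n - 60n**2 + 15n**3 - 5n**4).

(-14 - 2n)/(25 + 5n)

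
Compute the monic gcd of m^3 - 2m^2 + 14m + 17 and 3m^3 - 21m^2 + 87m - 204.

m^2 - 3m + 17

By polynomial division,
  m^3 - 2m^2 + 14m + 17 = (1/3)(3m^3 - 21m^2 + 87m - 204) + (5m^2 - 15m + 85)
  3m^3 - 21m^2 + 87m - 204 = ((3/5)m - 12/5)(5m^2 - 15m + 85) + (0)
Last nonzero remainder: 5m^2 - 15m + 85. Dividing through by 5 gives the monic gcd m^2 - 3m + 17.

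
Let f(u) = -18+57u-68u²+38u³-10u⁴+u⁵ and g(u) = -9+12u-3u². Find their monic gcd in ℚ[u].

3-4u+u²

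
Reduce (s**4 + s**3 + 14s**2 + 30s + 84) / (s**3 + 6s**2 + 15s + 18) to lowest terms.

(s**2 - 2s + 14)/(s + 3)

By polynomial division,
  s**4 + s**3 + 14s**2 + 30s + 84 = (s - 5)(s**3 + 6s**2 + 15s + 18) + (29s**2 + 87s + 174)
  s**3 + 6s**2 + 15s + 18 = ((1/29)s + 3/29)(29s**2 + 87s + 174) + (0)
Last nonzero remainder: 29s**2 + 87s + 174. Dividing through by 29 gives the monic gcd s**2 + 3s + 6.
Cancel s**2 + 3s + 6 from numerator and denominator to get the reduced form.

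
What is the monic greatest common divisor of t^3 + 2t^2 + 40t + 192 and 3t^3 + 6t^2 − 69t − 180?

Euclidean algorithm in ℚ[t]:
  t^3 + 2t^2 + 40t + 192 = (1/3)(3t^3 + 6t^2 − 69t − 180) + (63t + 252)
  3t^3 + 6t^2 − 69t − 180 = ((1/21)t^2 − (2/21)t − 5/7)(63t + 252) + (0)
Last nonzero remainder: 63t + 252. Dividing through by 63 gives the monic gcd t + 4.

t + 4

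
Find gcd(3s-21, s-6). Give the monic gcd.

Euclidean algorithm in ℚ[s]:
  3s-21 = (3)(s-6) + (-3)
  s-6 = (-(1/3)s+2)(-3) + (0)
The last nonzero remainder is the constant -3, so the polynomials are coprime and gcd = 1.

1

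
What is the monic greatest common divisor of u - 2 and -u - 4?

1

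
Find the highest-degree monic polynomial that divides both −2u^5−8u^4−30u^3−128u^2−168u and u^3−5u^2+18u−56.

Apply the Euclidean algorithm:
  −2u^5−8u^4−30u^3−128u^2−168u = (−2u^2−18u−84)(u^3−5u^2+18u−56) + (−336u^2+336u−4704)
  u^3−5u^2+18u−56 = (−(1/336)u+1/84)(−336u^2+336u−4704) + (0)
Last nonzero remainder: −336u^2+336u−4704. Dividing through by −336 gives the monic gcd u^2−u+14.

u^2−u+14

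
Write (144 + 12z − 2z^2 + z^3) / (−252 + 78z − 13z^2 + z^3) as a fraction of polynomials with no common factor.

Repeated division with remainder:
  z^3 − 2z^2 + 12z + 144 = (z^3 − 13z^2 + 78z − 252) + (11z^2 − 66z + 396)
  z^3 − 13z^2 + 78z − 252 = ((1/11)z − 7/11)(11z^2 − 66z + 396) + (0)
Last nonzero remainder: 11z^2 − 66z + 396. Dividing through by 11 gives the monic gcd z^2 − 6z + 36.
Cancel z^2 − 6z + 36 from numerator and denominator to get the reduced form.

(4 + z)/(−7 + z)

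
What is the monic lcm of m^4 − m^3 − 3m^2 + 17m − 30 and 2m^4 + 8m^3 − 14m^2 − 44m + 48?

m^6 + 2m^5 − 10m^4 + 12m^3 + 33m^2 − 158m + 120

Repeated division with remainder:
  m^4 − m^3 − 3m^2 + 17m − 30 = (1/2)(2m^4 + 8m^3 − 14m^2 − 44m + 48) + (−5m^3 + 4m^2 + 39m − 54)
  2m^4 + 8m^3 − 14m^2 − 44m + 48 = (−(2/5)m − 48/25)(−5m^3 + 4m^2 + 39m − 54) + ((232/25)m^2 + (232/25)m − 1392/25)
  −5m^3 + 4m^2 + 39m − 54 = (−(125/232)m + 225/232)((232/25)m^2 + (232/25)m − 1392/25) + (0)
Last nonzero remainder: (232/25)m^2 + (232/25)m − 1392/25. Dividing through by 232/25 gives the monic gcd m^2 + m − 6.
Then lcm(f, g) = f·g / gcd(f, g); expanding and making the result monic gives the answer.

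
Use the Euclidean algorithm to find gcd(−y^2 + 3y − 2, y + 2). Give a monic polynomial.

Apply the Euclidean algorithm:
  −y^2 + 3y − 2 = (−y + 5)(y + 2) + (−12)
  y + 2 = (−(1/12)y − 1/6)(−12) + (0)
The last nonzero remainder is the constant −12, so the polynomials are coprime and gcd = 1.

1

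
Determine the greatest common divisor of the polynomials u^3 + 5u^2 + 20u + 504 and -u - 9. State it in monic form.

u + 9

By polynomial division,
  u^3 + 5u^2 + 20u + 504 = (-u^2 + 4u - 56)(-u - 9) + (0)
Last nonzero remainder: -u - 9. Dividing through by -1 gives the monic gcd u + 9.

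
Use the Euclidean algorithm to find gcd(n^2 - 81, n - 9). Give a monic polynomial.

Apply the Euclidean algorithm:
  n^2 - 81 = (n + 9)(n - 9) + (0)
The last nonzero remainder n - 9 is already monic.

n - 9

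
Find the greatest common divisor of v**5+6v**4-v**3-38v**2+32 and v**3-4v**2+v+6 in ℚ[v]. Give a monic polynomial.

v**2-v-2

Euclidean algorithm in ℚ[v]:
  v**5+6v**4-v**3-38v**2+32 = (v**2+10v+38)(v**3-4v**2+v+6) + (98v**2-98v-196)
  v**3-4v**2+v+6 = ((1/98)v-3/98)(98v**2-98v-196) + (0)
Last nonzero remainder: 98v**2-98v-196. Dividing through by 98 gives the monic gcd v**2-v-2.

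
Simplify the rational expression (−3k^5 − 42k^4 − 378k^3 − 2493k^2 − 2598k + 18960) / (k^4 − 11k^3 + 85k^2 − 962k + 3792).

Repeated division with remainder:
  −3k^5 − 42k^4 − 378k^3 − 2493k^2 − 2598k + 18960 = (−3k − 75)(k^4 − 11k^3 + 85k^2 − 962k + 3792) + (−948k^3 + 996k^2 − 63372k + 303360)
  k^4 − 11k^3 + 85k^2 − 962k + 3792 = (−(1/948)k + 131/12482)(−948k^3 + 996k^2 − 63372k + 303360) + ((48048/6241)k^2 + (144144/6241)k + 48048/79)
  −948k^3 + 996k^2 − 63372k + 303360 = (−(493039/4004)k + 499280/1001)((48048/6241)k^2 + (144144/6241)k + 48048/79) + (0)
Last nonzero remainder: (48048/6241)k^2 + (144144/6241)k + 48048/79. Dividing through by 48048/6241 gives the monic gcd k^2 + 3k + 79.
Cancel k^2 + 3k + 79 from numerator and denominator to get the reduced form.

(−3k^3 − 33k^2 − 42k + 240)/(k^2 − 14k + 48)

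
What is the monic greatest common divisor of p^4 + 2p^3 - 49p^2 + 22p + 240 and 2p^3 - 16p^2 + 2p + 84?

Apply the Euclidean algorithm:
  p^4 + 2p^3 - 49p^2 + 22p + 240 = ((1/2)p + 5)(2p^3 - 16p^2 + 2p + 84) + (30p^2 - 30p - 180)
  2p^3 - 16p^2 + 2p + 84 = ((1/15)p - 7/15)(30p^2 - 30p - 180) + (0)
Last nonzero remainder: 30p^2 - 30p - 180. Dividing through by 30 gives the monic gcd p^2 - p - 6.

p^2 - p - 6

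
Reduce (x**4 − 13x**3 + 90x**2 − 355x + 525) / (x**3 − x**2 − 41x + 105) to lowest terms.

Apply the Euclidean algorithm:
  x**4 − 13x**3 + 90x**2 − 355x + 525 = (x − 12)(x**3 − x**2 − 41x + 105) + (119x**2 − 952x + 1785)
  x**3 − x**2 − 41x + 105 = ((1/119)x + 1/17)(119x**2 − 952x + 1785) + (0)
Last nonzero remainder: 119x**2 − 952x + 1785. Dividing through by 119 gives the monic gcd x**2 − 8x + 15.
Cancel x**2 − 8x + 15 from numerator and denominator to get the reduced form.

(x**2 − 5x + 35)/(x + 7)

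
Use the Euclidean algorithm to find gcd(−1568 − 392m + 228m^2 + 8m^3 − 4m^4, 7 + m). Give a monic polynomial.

7 + m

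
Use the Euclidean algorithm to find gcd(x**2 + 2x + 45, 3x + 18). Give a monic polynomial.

Euclidean algorithm in ℚ[x]:
  x**2 + 2x + 45 = ((1/3)x - 4/3)(3x + 18) + (69)
  3x + 18 = ((1/23)x + 6/23)(69) + (0)
The last nonzero remainder is the constant 69, so the polynomials are coprime and gcd = 1.

1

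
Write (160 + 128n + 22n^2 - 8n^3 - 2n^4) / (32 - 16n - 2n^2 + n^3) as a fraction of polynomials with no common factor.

Apply the Euclidean algorithm:
  -2n^4 - 8n^3 + 22n^2 + 128n + 160 = (-2n - 12)(n^3 - 2n^2 - 16n + 32) + (-34n^2 + 544)
  n^3 - 2n^2 - 16n + 32 = (-(1/34)n + 1/17)(-34n^2 + 544) + (0)
Last nonzero remainder: -34n^2 + 544. Dividing through by -34 gives the monic gcd n^2 - 16.
Cancel n^2 - 16 from numerator and denominator to get the reduced form.

(-10 - 8n - 2n^2)/(-2 + n)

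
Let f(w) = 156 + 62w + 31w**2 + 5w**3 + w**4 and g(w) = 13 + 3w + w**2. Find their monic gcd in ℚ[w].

Repeated division with remainder:
  w**4 + 5w**3 + 31w**2 + 62w + 156 = (w**2 + 2w + 12)(w**2 + 3w + 13) + (0)
The last nonzero remainder w**2 + 3w + 13 is already monic.

13 + 3w + w**2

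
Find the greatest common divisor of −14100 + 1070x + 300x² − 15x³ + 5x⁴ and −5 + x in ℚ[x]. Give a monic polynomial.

−5 + x

Repeated division with remainder:
  5x⁴ − 15x³ + 300x² + 1070x − 14100 = (5x³ + 10x² + 350x + 2820)(x − 5) + (0)
The last nonzero remainder x − 5 is already monic.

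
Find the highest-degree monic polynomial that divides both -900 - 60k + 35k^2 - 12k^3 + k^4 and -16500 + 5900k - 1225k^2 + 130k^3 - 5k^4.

-300 + 80k - 15k^2 + k^3

Repeated division with remainder:
  k^4 - 12k^3 + 35k^2 - 60k - 900 = (-1/5)(-5k^4 + 130k^3 - 1225k^2 + 5900k - 16500) + (14k^3 - 210k^2 + 1120k - 4200)
  -5k^4 + 130k^3 - 1225k^2 + 5900k - 16500 = (-(5/14)k + 55/14)(14k^3 - 210k^2 + 1120k - 4200) + (0)
Last nonzero remainder: 14k^3 - 210k^2 + 1120k - 4200. Dividing through by 14 gives the monic gcd k^3 - 15k^2 + 80k - 300.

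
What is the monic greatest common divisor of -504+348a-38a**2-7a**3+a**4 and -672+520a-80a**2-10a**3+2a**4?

By polynomial division,
  a**4-7a**3-38a**2+348a-504 = (1/2)(2a**4-10a**3-80a**2+520a-672) + (-2a**3+2a**2+88a-168)
  2a**4-10a**3-80a**2+520a-672 = (-a+4)(-2a**3+2a**2+88a-168) + (0)
Last nonzero remainder: -2a**3+2a**2+88a-168. Dividing through by -2 gives the monic gcd a**3-a**2-44a+84.

84-44a-a**2+a**3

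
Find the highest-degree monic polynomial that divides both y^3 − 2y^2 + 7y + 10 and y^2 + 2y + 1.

y + 1

Apply the Euclidean algorithm:
  y^3 − 2y^2 + 7y + 10 = (y − 4)(y^2 + 2y + 1) + (14y + 14)
  y^2 + 2y + 1 = ((1/14)y + 1/14)(14y + 14) + (0)
Last nonzero remainder: 14y + 14. Dividing through by 14 gives the monic gcd y + 1.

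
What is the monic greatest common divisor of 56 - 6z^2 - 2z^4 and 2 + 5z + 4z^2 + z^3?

2 + z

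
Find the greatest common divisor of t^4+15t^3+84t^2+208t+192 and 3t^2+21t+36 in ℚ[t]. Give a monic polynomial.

Euclidean algorithm in ℚ[t]:
  t^4+15t^3+84t^2+208t+192 = ((1/3)t^2+(8/3)t+16/3)(3t^2+21t+36) + (0)
Last nonzero remainder: 3t^2+21t+36. Dividing through by 3 gives the monic gcd t^2+7t+12.

t^2+7t+12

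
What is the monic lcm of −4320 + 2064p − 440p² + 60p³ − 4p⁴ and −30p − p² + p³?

5400p − 1500p² + 34p³ + 35p⁴ − 10p⁵ + p⁶

Apply the Euclidean algorithm:
  −4p⁴ + 60p³ − 440p² + 2064p − 4320 = (−4p + 56)(p³ − p² − 30p) + (−504p² + 3744p − 4320)
  p³ − p² − 30p = (−(1/504)p − 5/392)(−504p² + 3744p − 4320) + ((450/49)p − 2700/49)
  −504p² + 3744p − 4320 = (−(1372/25)p + 392/5)((450/49)p − 2700/49) + (0)
Last nonzero remainder: (450/49)p − 2700/49. Dividing through by 450/49 gives the monic gcd p − 6.
Then lcm(f, g) = f·g / gcd(f, g); expanding and making the result monic gives the answer.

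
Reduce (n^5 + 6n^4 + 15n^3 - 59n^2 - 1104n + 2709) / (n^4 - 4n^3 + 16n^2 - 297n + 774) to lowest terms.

By polynomial division,
  n^5 + 6n^4 + 15n^3 - 59n^2 - 1104n + 2709 = (n + 10)(n^4 - 4n^3 + 16n^2 - 297n + 774) + (39n^3 + 78n^2 + 1092n - 5031)
  n^4 - 4n^3 + 16n^2 - 297n + 774 = ((1/39)n - 2/13)(39n^3 + 78n^2 + 1092n - 5031) + (0)
Last nonzero remainder: 39n^3 + 78n^2 + 1092n - 5031. Dividing through by 39 gives the monic gcd n^3 + 2n^2 + 28n - 129.
Cancel n^3 + 2n^2 + 28n - 129 from numerator and denominator to get the reduced form.

(n^2 + 4n - 21)/(n - 6)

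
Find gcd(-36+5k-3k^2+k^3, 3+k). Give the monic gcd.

Euclidean algorithm in ℚ[k]:
  k^3-3k^2+5k-36 = (k^2-6k+23)(k+3) + (-105)
  k+3 = (-(1/105)k-1/35)(-105) + (0)
The last nonzero remainder is the constant -105, so the polynomials are coprime and gcd = 1.

1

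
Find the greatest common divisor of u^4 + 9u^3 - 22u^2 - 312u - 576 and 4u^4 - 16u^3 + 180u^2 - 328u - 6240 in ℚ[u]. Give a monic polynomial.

Apply the Euclidean algorithm:
  u^4 + 9u^3 - 22u^2 - 312u - 576 = (1/4)(4u^4 - 16u^3 + 180u^2 - 328u - 6240) + (13u^3 - 67u^2 - 230u + 984)
  4u^4 - 16u^3 + 180u^2 - 328u - 6240 = ((4/13)u + 60/169)(13u^3 - 67u^2 - 230u + 984) + ((46400/169)u^2 - (92800/169)u - 1113600/169)
  13u^3 - 67u^2 - 230u + 984 = ((2197/46400)u - 6929/46400)((46400/169)u^2 - (92800/169)u - 1113600/169) + (0)
Last nonzero remainder: (46400/169)u^2 - (92800/169)u - 1113600/169. Dividing through by 46400/169 gives the monic gcd u^2 - 2u - 24.

u^2 - 2u - 24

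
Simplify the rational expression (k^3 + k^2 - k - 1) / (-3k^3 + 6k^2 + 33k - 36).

(-k^2 - 2k - 1)/(3k^2 - 3k - 36)

Euclidean algorithm in ℚ[k]:
  k^3 + k^2 - k - 1 = (-1/3)(-3k^3 + 6k^2 + 33k - 36) + (3k^2 + 10k - 13)
  -3k^3 + 6k^2 + 33k - 36 = (-k + 16/3)(3k^2 + 10k - 13) + (-(100/3)k + 100/3)
  3k^2 + 10k - 13 = (-(9/100)k - 39/100)(-(100/3)k + 100/3) + (0)
Last nonzero remainder: -(100/3)k + 100/3. Dividing through by -100/3 gives the monic gcd k - 1.
Cancel k - 1 from numerator and denominator to get the reduced form.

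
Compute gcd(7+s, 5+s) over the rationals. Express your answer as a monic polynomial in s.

Euclidean algorithm in ℚ[s]:
  s+7 = (s+5) + (2)
  s+5 = ((1/2)s+5/2)(2) + (0)
The last nonzero remainder is the constant 2, so the polynomials are coprime and gcd = 1.

1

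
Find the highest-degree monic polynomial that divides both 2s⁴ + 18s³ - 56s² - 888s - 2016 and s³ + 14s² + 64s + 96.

By polynomial division,
  2s⁴ + 18s³ - 56s² - 888s - 2016 = (2s - 10)(s³ + 14s² + 64s + 96) + (-44s² - 440s - 1056)
  s³ + 14s² + 64s + 96 = (-(1/44)s - 1/11)(-44s² - 440s - 1056) + (0)
Last nonzero remainder: -44s² - 440s - 1056. Dividing through by -44 gives the monic gcd s² + 10s + 24.

s² + 10s + 24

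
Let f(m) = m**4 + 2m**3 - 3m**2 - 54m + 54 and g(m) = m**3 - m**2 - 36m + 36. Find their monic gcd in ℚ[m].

m - 1

Apply the Euclidean algorithm:
  m**4 + 2m**3 - 3m**2 - 54m + 54 = (m + 3)(m**3 - m**2 - 36m + 36) + (36m**2 + 18m - 54)
  m**3 - m**2 - 36m + 36 = ((1/36)m - 1/24)(36m**2 + 18m - 54) + (-(135/4)m + 135/4)
  36m**2 + 18m - 54 = (-(16/15)m - 8/5)(-(135/4)m + 135/4) + (0)
Last nonzero remainder: -(135/4)m + 135/4. Dividing through by -135/4 gives the monic gcd m - 1.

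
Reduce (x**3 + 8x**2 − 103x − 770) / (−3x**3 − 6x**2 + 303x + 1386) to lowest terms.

(−x**2 − x + 110)/(3x**2 − 15x − 198)

By polynomial division,
  x**3 + 8x**2 − 103x − 770 = (−1/3)(−3x**3 − 6x**2 + 303x + 1386) + (6x**2 − 2x − 308)
  −3x**3 − 6x**2 + 303x + 1386 = (−(1/2)x − 7/6)(6x**2 − 2x − 308) + ((440/3)x + 3080/3)
  6x**2 − 2x − 308 = ((9/220)x − 3/10)((440/3)x + 3080/3) + (0)
Last nonzero remainder: (440/3)x + 3080/3. Dividing through by 440/3 gives the monic gcd x + 7.
Cancel x + 7 from numerator and denominator to get the reduced form.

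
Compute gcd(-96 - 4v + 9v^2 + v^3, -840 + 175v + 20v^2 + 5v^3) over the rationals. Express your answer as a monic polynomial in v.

-3 + v

Euclidean algorithm in ℚ[v]:
  v^3 + 9v^2 - 4v - 96 = (1/5)(5v^3 + 20v^2 + 175v - 840) + (5v^2 - 39v + 72)
  5v^3 + 20v^2 + 175v - 840 = (v + 59/5)(5v^2 - 39v + 72) + ((2816/5)v - 8448/5)
  5v^2 - 39v + 72 = ((25/2816)v - 15/352)((2816/5)v - 8448/5) + (0)
Last nonzero remainder: (2816/5)v - 8448/5. Dividing through by 2816/5 gives the monic gcd v - 3.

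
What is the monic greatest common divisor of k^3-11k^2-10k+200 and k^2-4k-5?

k-5

By polynomial division,
  k^3-11k^2-10k+200 = (k-7)(k^2-4k-5) + (-33k+165)
  k^2-4k-5 = (-(1/33)k-1/33)(-33k+165) + (0)
Last nonzero remainder: -33k+165. Dividing through by -33 gives the monic gcd k-5.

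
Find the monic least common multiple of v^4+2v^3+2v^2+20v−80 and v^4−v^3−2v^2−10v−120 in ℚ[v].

v^6+v^5−12v^4−6v^3−124v^2−160v+960

Euclidean algorithm in ℚ[v]:
  v^4+2v^3+2v^2+20v−80 = (v^4−v^3−2v^2−10v−120) + (3v^3+4v^2+30v+40)
  v^4−v^3−2v^2−10v−120 = ((1/3)v−7/9)(3v^3+4v^2+30v+40) + (−(80/9)v^2−800/9)
  3v^3+4v^2+30v+40 = (−(27/80)v−9/20)(−(80/9)v^2−800/9) + (0)
Last nonzero remainder: −(80/9)v^2−800/9. Dividing through by −80/9 gives the monic gcd v^2+10.
Then lcm(f, g) = f·g / gcd(f, g); expanding and making the result monic gives the answer.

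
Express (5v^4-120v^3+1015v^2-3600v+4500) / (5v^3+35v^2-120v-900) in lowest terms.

(v^3-19v^2+108v-180)/(v^2+12v+36)

Apply the Euclidean algorithm:
  5v^4-120v^3+1015v^2-3600v+4500 = (v-31)(5v^3+35v^2-120v-900) + (2220v^2-6420v-23400)
  5v^3+35v^2-120v-900 = ((1/444)v+61/2738)(2220v^2-6420v-23400) + ((103680/1369)v-518400/1369)
  2220v^2-6420v-23400 = ((50653/1728)v+17797/288)((103680/1369)v-518400/1369) + (0)
Last nonzero remainder: (103680/1369)v-518400/1369. Dividing through by 103680/1369 gives the monic gcd v-5.
Cancel v-5 from numerator and denominator to get the reduced form.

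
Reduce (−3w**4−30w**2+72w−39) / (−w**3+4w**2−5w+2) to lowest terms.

Apply the Euclidean algorithm:
  −3w**4−30w**2+72w−39 = (3w+12)(−w**3+4w**2−5w+2) + (−63w**2+126w−63)
  −w**3+4w**2−5w+2 = ((1/63)w−2/63)(−63w**2+126w−63) + (0)
Last nonzero remainder: −63w**2+126w−63. Dividing through by −63 gives the monic gcd w**2−2w+1.
Cancel w**2−2w+1 from numerator and denominator to get the reduced form.

(3w**2+6w+39)/(w−2)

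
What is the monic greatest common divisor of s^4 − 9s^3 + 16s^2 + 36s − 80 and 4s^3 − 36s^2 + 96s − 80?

Repeated division with remainder:
  s^4 − 9s^3 + 16s^2 + 36s − 80 = ((1/4)s)(4s^3 − 36s^2 + 96s − 80) + (−8s^2 + 56s − 80)
  4s^3 − 36s^2 + 96s − 80 = (−(1/2)s + 1)(−8s^2 + 56s − 80) + (0)
Last nonzero remainder: −8s^2 + 56s − 80. Dividing through by −8 gives the monic gcd s^2 − 7s + 10.

s^2 − 7s + 10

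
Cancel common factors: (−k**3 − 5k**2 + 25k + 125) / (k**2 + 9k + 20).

Repeated division with remainder:
  −k**3 − 5k**2 + 25k + 125 = (−k + 4)(k**2 + 9k + 20) + (9k + 45)
  k**2 + 9k + 20 = ((1/9)k + 4/9)(9k + 45) + (0)
Last nonzero remainder: 9k + 45. Dividing through by 9 gives the monic gcd k + 5.
Cancel k + 5 from numerator and denominator to get the reduced form.

(−k**2 + 25)/(k + 4)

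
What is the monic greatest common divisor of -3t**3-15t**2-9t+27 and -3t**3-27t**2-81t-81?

By polynomial division,
  -3t**3-15t**2-9t+27 = (-3t**3-27t**2-81t-81) + (12t**2+72t+108)
  -3t**3-27t**2-81t-81 = (-(1/4)t-3/4)(12t**2+72t+108) + (0)
Last nonzero remainder: 12t**2+72t+108. Dividing through by 12 gives the monic gcd t**2+6t+9.

t**2+6t+9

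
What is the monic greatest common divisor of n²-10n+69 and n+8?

Apply the Euclidean algorithm:
  n²-10n+69 = (n-18)(n+8) + (213)
  n+8 = ((1/213)n+8/213)(213) + (0)
The last nonzero remainder is the constant 213, so the polynomials are coprime and gcd = 1.

1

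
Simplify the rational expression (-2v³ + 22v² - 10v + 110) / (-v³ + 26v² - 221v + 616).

(2v² + 10)/(v² - 15v + 56)

By polynomial division,
  -2v³ + 22v² - 10v + 110 = (2)(-v³ + 26v² - 221v + 616) + (-30v² + 432v - 1122)
  -v³ + 26v² - 221v + 616 = ((1/30)v - 29/75)(-30v² + 432v - 1122) + (-(414/25)v + 4554/25)
  -30v² + 432v - 1122 = ((125/69)v - 425/69)(-(414/25)v + 4554/25) + (0)
Last nonzero remainder: -(414/25)v + 4554/25. Dividing through by -414/25 gives the monic gcd v - 11.
Cancel v - 11 from numerator and denominator to get the reduced form.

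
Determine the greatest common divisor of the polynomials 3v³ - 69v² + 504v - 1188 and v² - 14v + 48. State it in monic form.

Apply the Euclidean algorithm:
  3v³ - 69v² + 504v - 1188 = (3v - 27)(v² - 14v + 48) + (-18v + 108)
  v² - 14v + 48 = (-(1/18)v + 4/9)(-18v + 108) + (0)
Last nonzero remainder: -18v + 108. Dividing through by -18 gives the monic gcd v - 6.

v - 6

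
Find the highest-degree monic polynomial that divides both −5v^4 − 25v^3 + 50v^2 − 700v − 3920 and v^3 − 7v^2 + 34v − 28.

Euclidean algorithm in ℚ[v]:
  −5v^4 − 25v^3 + 50v^2 − 700v − 3920 = (−5v − 60)(v^3 − 7v^2 + 34v − 28) + (−200v^2 + 1200v − 5600)
  v^3 − 7v^2 + 34v − 28 = (−(1/200)v + 1/200)(−200v^2 + 1200v − 5600) + (0)
Last nonzero remainder: −200v^2 + 1200v − 5600. Dividing through by −200 gives the monic gcd v^2 − 6v + 28.

v^2 − 6v + 28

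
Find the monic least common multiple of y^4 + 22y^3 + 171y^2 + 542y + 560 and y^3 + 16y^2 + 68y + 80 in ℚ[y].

y^6 + 36y^5 + 519y^4 + 3816y^3 + 14988y^2 + 29520y + 22400

Euclidean algorithm in ℚ[y]:
  y^4 + 22y^3 + 171y^2 + 542y + 560 = (y + 6)(y^3 + 16y^2 + 68y + 80) + (7y^2 + 54y + 80)
  y^3 + 16y^2 + 68y + 80 = ((1/7)y + 58/49)(7y^2 + 54y + 80) + (-(360/49)y - 720/49)
  7y^2 + 54y + 80 = (-(343/360)y - 49/9)(-(360/49)y - 720/49) + (0)
Last nonzero remainder: -(360/49)y - 720/49. Dividing through by -360/49 gives the monic gcd y + 2.
Then lcm(f, g) = f·g / gcd(f, g); expanding and making the result monic gives the answer.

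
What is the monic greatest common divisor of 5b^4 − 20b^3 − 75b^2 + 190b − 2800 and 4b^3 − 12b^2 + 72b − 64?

b^2 − 2b + 16

By polynomial division,
  5b^4 − 20b^3 − 75b^2 + 190b − 2800 = ((5/4)b − 5/4)(4b^3 − 12b^2 + 72b − 64) + (−180b^2 + 360b − 2880)
  4b^3 − 12b^2 + 72b − 64 = (−(1/45)b + 1/45)(−180b^2 + 360b − 2880) + (0)
Last nonzero remainder: −180b^2 + 360b − 2880. Dividing through by −180 gives the monic gcd b^2 − 2b + 16.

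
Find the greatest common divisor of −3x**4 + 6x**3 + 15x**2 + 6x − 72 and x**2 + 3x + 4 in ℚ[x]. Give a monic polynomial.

x**2 + 3x + 4

Euclidean algorithm in ℚ[x]:
  −3x**4 + 6x**3 + 15x**2 + 6x − 72 = (−3x**2 + 15x − 18)(x**2 + 3x + 4) + (0)
The last nonzero remainder x**2 + 3x + 4 is already monic.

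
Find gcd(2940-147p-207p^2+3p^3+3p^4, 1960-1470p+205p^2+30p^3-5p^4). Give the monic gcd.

By polynomial division,
  3p^4+3p^3-207p^2-147p+2940 = (-3/5)(-5p^4+30p^3+205p^2-1470p+1960) + (21p^3-84p^2-1029p+4116)
  -5p^4+30p^3+205p^2-1470p+1960 = (-(5/21)p+10/21)(21p^3-84p^2-1029p+4116) + (0)
Last nonzero remainder: 21p^3-84p^2-1029p+4116. Dividing through by 21 gives the monic gcd p^3-4p^2-49p+196.

196-49p-4p^2+p^3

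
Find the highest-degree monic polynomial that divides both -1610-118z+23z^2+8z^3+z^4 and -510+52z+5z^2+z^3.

Repeated division with remainder:
  z^4+8z^3+23z^2-118z-1610 = (z+3)(z^3+5z^2+52z-510) + (-44z^2+236z-80)
  z^3+5z^2+52z-510 = (-(1/44)z-57/242)(-44z^2+236z-80) + ((12798/121)z-63990/121)
  -44z^2+236z-80 = (-(2662/6399)z+968/6399)((12798/121)z-63990/121) + (0)
Last nonzero remainder: (12798/121)z-63990/121. Dividing through by 12798/121 gives the monic gcd z-5.

-5+z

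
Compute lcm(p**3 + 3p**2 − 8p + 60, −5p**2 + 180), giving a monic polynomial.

p**4 − 3p**3 − 26p**2 + 108p − 360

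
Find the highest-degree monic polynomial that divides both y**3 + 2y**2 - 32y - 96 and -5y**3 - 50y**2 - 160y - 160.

y**2 + 8y + 16

Apply the Euclidean algorithm:
  y**3 + 2y**2 - 32y - 96 = (-1/5)(-5y**3 - 50y**2 - 160y - 160) + (-8y**2 - 64y - 128)
  -5y**3 - 50y**2 - 160y - 160 = ((5/8)y + 5/4)(-8y**2 - 64y - 128) + (0)
Last nonzero remainder: -8y**2 - 64y - 128. Dividing through by -8 gives the monic gcd y**2 + 8y + 16.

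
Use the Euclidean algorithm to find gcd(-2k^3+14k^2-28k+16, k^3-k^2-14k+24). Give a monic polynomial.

Euclidean algorithm in ℚ[k]:
  -2k^3+14k^2-28k+16 = (-2)(k^3-k^2-14k+24) + (12k^2-56k+64)
  k^3-k^2-14k+24 = ((1/12)k+11/36)(12k^2-56k+64) + (-(20/9)k+40/9)
  12k^2-56k+64 = (-(27/5)k+72/5)(-(20/9)k+40/9) + (0)
Last nonzero remainder: -(20/9)k+40/9. Dividing through by -20/9 gives the monic gcd k-2.

k-2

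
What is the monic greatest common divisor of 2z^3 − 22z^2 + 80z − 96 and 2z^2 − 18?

z − 3

Euclidean algorithm in ℚ[z]:
  2z^3 − 22z^2 + 80z − 96 = (z − 11)(2z^2 − 18) + (98z − 294)
  2z^2 − 18 = ((1/49)z + 3/49)(98z − 294) + (0)
Last nonzero remainder: 98z − 294. Dividing through by 98 gives the monic gcd z − 3.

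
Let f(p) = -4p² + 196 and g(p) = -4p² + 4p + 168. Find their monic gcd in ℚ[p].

Apply the Euclidean algorithm:
  -4p² + 196 = (-4p² + 4p + 168) + (-4p + 28)
  -4p² + 4p + 168 = (p + 6)(-4p + 28) + (0)
Last nonzero remainder: -4p + 28. Dividing through by -4 gives the monic gcd p - 7.

p - 7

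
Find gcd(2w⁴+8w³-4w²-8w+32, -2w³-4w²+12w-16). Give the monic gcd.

Repeated division with remainder:
  2w⁴+8w³-4w²-8w+32 = (-w-2)(-2w³-4w²+12w-16) + (0)
Last nonzero remainder: -2w³-4w²+12w-16. Dividing through by -2 gives the monic gcd w³+2w²-6w+8.

w³+2w²-6w+8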